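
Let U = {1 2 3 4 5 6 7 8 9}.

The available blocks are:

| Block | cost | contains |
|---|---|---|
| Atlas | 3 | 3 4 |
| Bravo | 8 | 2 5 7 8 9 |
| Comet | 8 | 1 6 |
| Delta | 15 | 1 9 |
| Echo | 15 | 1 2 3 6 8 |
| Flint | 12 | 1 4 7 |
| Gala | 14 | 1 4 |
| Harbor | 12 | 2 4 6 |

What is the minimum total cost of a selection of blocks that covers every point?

Atlas, Bravo, Comet together cover every point (Atlas ∪ Bravo ∪ Comet = {1, 2, 3, 4, 5, 6, 7, 8, 9}); total cost 3 + 8 + 8 = 19.
No covering selection has total cost below 19.

19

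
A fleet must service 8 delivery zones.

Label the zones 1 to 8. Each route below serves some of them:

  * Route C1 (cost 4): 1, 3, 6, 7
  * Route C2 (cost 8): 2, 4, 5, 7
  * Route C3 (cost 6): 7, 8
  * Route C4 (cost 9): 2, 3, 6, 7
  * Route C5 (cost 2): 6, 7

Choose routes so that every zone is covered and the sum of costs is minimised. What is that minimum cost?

C1, C2, C3 together cover every zone (C1 ∪ C2 ∪ C3 = {1, 2, 3, 4, 5, 6, 7, 8}); total cost 4 + 8 + 6 = 18.
No covering selection has total cost below 18.

18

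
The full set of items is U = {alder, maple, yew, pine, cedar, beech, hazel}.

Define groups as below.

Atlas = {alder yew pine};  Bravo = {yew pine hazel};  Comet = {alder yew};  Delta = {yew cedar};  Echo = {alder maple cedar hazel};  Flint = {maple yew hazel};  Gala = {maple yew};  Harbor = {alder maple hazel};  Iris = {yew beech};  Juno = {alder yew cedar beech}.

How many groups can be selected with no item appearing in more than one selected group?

Echo, Iris are pairwise disjoint (Echo={alder,maple,cedar,hazel}; Iris={yew,beech}).
Every remaining group overlaps one of these, and no 3 of the listed groups are pairwise disjoint, so 2 is the maximum.

2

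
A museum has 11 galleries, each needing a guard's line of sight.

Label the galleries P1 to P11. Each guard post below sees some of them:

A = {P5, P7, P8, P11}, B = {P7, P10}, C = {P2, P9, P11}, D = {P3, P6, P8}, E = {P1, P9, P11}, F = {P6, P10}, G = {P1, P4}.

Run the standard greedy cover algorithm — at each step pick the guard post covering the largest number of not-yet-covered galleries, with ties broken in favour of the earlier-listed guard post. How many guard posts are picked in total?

Greedy: pick A (covers 4 new) → pick C (covers 2 new) → pick D (covers 2 new) → pick G (covers 2 new) → pick B (covers 1 new). Total picks: 5.

5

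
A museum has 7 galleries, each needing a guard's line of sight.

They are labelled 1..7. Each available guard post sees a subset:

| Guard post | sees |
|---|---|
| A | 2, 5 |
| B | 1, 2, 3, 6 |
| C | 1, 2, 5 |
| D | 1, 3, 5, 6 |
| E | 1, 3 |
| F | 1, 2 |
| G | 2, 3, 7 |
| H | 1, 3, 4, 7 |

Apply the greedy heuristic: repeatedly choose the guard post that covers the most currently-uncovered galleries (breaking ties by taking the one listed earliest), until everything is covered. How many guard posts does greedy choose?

3

Greedy: pick B (covers 4 new) → pick H (covers 2 new) → pick A (covers 1 new). Total picks: 3.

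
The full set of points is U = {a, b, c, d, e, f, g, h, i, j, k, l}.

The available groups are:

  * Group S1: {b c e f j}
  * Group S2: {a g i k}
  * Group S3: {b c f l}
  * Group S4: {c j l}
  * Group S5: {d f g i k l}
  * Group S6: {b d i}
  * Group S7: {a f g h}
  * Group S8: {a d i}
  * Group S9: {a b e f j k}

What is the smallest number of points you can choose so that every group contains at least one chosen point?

T = {f, i, l} meets every group (each contains at least one member of T), and |T| = 3.
The groups S4, S6, S7 are pairwise disjoint, so any hitting set needs a separate point for each — at least 3. Hence 3 is optimal.

3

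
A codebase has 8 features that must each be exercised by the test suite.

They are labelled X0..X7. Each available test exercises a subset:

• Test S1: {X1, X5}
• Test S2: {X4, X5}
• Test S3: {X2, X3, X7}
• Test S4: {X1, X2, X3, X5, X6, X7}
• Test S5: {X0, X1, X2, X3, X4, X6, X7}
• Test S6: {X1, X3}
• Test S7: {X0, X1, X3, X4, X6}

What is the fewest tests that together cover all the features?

S4 and S7 together: S4 ∪ S7 = {X0, X1, X2, X3, X4, X5, X6, X7} — every feature is covered.
No single test has all 8 features (the largest, S5, has 7), so 2 is optimal.

2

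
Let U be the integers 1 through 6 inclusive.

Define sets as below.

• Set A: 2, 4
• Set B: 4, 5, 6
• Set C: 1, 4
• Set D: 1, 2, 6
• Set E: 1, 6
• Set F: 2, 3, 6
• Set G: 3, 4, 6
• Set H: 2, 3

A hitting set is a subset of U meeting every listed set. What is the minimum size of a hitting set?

3

Take T = {1, 3, 4}. Each listed set contains at least one of these, so T is a hitting set of size 3.
No choice of 2 items meets every set, so 3 is the minimum.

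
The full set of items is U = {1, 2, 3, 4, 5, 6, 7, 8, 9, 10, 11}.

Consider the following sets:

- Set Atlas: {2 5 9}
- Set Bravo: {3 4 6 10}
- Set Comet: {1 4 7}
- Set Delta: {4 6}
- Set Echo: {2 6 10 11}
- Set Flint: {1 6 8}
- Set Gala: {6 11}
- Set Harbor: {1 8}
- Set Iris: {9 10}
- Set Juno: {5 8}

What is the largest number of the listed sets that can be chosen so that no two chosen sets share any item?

Comet, Gala, Iris, Juno are pairwise disjoint (Comet={1,4,7}; Gala={6,11}; Iris={9,10}; Juno={5,8}).
Every remaining set overlaps one of these, and no 5 of the listed sets are pairwise disjoint, so 4 is the maximum.

4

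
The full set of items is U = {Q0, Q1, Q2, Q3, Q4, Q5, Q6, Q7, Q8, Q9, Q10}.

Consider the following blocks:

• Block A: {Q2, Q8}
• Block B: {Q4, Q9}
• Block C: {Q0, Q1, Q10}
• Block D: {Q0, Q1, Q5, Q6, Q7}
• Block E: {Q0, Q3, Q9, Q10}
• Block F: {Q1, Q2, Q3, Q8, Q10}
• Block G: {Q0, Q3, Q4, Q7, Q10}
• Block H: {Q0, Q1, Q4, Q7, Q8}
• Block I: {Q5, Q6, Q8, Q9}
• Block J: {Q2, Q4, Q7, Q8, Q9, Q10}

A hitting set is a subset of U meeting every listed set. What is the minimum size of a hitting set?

T = {Q0, Q4, Q8} meets every block (each contains at least one member of T), and |T| = 3.
The blocks A, B, C are pairwise disjoint, so any hitting set needs a separate item for each — at least 3. Hence 3 is optimal.

3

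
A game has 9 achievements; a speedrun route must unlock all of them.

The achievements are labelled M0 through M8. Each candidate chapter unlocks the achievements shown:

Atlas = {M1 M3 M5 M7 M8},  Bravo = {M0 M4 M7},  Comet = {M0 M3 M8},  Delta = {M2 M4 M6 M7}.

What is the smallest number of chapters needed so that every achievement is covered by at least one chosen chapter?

Take {Atlas, Bravo, Delta}. Their union is {M0, M1, M2, M3, M4, M5, M6, M7, M8}, which is all 9 achievements.
Only Atlas contains M1, so Atlas is forced; the remaining 4 achievements need at least 2 more chapters (each remaining chapter adds at most 3) — so at least 3 chapters are needed, and 3 is optimal.

3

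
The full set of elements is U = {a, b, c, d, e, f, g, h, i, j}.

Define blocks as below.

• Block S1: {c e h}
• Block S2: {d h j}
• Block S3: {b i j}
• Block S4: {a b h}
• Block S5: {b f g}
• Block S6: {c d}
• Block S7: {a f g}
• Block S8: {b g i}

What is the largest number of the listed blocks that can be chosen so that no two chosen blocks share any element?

3

S1, S3, S7 are pairwise disjoint (S1={c,e,h}; S3={b,i,j}; S7={a,f,g}).
Every remaining block overlaps one of these, and no 4 of the listed blocks are pairwise disjoint, so 3 is the maximum.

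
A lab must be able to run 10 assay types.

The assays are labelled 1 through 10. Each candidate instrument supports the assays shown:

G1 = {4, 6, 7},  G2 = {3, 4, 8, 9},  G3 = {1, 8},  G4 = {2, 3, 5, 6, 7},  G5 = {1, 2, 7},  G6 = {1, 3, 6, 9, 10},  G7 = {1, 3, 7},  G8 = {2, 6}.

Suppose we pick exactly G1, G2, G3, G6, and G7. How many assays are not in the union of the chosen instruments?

2

Union of G1, G2, G3, G6, G7 = {1, 3, 4, 6, 7, 8, 9, 10}.
Not covered: 2, 5 — 2 assays.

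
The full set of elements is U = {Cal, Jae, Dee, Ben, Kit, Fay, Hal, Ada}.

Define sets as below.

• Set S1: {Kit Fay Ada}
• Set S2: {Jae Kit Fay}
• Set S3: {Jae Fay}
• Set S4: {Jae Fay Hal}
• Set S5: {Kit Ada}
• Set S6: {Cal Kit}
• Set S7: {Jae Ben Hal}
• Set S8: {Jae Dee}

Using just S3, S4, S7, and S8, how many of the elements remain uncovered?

3

Union of S3, S4, S7, S8 = {Jae, Dee, Ben, Fay, Hal}.
Not covered: Cal, Kit, Ada — 3 elements.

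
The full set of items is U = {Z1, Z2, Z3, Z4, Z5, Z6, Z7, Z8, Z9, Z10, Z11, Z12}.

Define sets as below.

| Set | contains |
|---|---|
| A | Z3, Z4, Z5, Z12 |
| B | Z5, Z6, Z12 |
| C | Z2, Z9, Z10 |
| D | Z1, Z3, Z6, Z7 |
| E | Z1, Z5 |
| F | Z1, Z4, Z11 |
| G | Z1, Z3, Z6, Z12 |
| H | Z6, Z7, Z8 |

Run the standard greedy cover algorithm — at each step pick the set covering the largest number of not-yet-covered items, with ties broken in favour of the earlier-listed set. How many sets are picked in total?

Greedy: pick A (covers 4 new) → pick C (covers 3 new) → pick D (covers 3 new) → pick F (covers 1 new) → pick H (covers 1 new). Total picks: 5.
(The true minimum cover uses only 4 sets, so greedy is not optimal here.)

5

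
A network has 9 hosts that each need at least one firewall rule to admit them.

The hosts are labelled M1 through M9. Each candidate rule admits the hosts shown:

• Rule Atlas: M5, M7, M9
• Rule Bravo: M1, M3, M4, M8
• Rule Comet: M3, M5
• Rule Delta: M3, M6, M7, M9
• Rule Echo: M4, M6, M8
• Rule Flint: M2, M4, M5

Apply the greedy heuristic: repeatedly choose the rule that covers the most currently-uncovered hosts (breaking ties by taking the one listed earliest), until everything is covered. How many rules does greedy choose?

Greedy: pick Bravo (covers 4 new) → pick Atlas (covers 3 new) → pick Delta (covers 1 new) → pick Flint (covers 1 new). Total picks: 4.
(The true minimum cover uses only 3 rules, so greedy is not optimal here.)

4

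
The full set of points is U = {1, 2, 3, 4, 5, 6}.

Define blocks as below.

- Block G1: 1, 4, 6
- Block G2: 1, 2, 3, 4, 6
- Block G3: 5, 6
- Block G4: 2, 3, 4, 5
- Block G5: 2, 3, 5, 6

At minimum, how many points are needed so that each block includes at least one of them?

H = {3, 6} meets every block (each contains at least one member of H), and |H| = 2.
No single point lies in every block, so at least 2 are needed and 2 is optimal.

2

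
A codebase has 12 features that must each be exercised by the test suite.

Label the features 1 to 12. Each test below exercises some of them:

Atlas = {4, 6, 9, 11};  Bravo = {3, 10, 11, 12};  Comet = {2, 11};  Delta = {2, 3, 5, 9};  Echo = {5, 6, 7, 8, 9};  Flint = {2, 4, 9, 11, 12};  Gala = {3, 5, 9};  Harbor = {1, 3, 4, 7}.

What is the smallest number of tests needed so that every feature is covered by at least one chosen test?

4

Take {Bravo, Delta, Echo, Harbor}. Their union is {1, 2, 3, 4, 5, 6, 7, 8, 9, 10, 11, 12}, which is all 12 features.
No 3 of the 8 tests cover everything (all 56 combinations miss at least one feature), so 4 is optimal.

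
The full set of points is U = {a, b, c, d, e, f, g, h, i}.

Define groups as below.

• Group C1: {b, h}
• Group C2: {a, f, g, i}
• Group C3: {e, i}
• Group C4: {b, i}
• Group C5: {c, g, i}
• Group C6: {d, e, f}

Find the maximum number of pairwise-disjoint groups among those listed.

C1, C5, C6 are pairwise disjoint (C1={b,h}; C5={c,g,i}; C6={d,e,f}).
Every remaining group overlaps one of these, and no 4 of the listed groups are pairwise disjoint, so 3 is the maximum.

3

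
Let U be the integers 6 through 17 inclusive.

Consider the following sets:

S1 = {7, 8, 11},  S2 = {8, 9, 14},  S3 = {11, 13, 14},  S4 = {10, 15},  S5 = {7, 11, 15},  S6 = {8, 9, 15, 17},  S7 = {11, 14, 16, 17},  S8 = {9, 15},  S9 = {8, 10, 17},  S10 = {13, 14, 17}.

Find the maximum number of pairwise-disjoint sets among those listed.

S1, S4, S10 are pairwise disjoint (S1={7,8,11}; S4={10,15}; S10={13,14,17}).
Every remaining set overlaps one of these, and no 4 of the listed sets are pairwise disjoint, so 3 is the maximum.

3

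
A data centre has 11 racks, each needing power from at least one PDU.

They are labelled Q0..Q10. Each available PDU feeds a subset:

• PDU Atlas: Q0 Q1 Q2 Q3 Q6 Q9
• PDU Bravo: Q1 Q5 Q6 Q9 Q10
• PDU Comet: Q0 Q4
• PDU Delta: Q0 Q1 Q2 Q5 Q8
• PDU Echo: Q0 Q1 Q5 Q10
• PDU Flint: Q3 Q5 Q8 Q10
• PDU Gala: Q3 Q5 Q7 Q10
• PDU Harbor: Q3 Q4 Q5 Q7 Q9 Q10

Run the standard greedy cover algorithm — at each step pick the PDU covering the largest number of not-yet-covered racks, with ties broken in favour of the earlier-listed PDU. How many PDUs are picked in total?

Greedy: pick Atlas (covers 6 new) → pick Harbor (covers 4 new) → pick Delta (covers 1 new). Total picks: 3.

3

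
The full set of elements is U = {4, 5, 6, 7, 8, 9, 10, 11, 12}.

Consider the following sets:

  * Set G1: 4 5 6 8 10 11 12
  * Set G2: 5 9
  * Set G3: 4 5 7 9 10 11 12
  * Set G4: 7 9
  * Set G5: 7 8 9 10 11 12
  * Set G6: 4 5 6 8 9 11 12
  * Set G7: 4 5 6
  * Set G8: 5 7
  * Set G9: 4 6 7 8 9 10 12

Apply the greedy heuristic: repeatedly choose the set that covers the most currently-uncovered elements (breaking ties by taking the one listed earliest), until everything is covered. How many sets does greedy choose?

2

Greedy: pick G1 (covers 7 new) → pick G3 (covers 2 new). Total picks: 2.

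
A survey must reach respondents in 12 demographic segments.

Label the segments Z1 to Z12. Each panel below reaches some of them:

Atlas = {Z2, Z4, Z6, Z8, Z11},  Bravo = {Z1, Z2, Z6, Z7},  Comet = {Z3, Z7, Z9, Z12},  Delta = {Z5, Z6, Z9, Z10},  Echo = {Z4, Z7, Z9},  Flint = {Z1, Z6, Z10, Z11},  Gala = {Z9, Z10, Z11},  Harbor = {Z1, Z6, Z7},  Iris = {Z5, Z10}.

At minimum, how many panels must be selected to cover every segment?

Take {Atlas, Comet, Delta, Harbor}. Their union is {Z1, Z2, Z3, Z4, Z5, Z6, Z7, Z8, Z9, Z10, Z11, Z12}, which is all 12 segments.
No 3 of the 9 panels cover everything (all 84 combinations miss at least one segment), so 4 is optimal.

4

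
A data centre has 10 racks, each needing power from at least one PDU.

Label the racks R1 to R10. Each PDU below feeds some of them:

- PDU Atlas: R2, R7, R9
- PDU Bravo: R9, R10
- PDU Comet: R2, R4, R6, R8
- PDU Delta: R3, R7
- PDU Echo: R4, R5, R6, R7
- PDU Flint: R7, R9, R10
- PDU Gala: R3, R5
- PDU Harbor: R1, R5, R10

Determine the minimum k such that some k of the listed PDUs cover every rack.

4

Atlas and Comet and Gala and Harbor together: Atlas ∪ Comet ∪ Gala ∪ Harbor = {R1, R2, R3, R4, R5, R6, R7, R8, R9, R10} — every rack is covered.
No 3 of the 8 PDUs cover everything (all 56 combinations miss at least one rack), so 4 is optimal.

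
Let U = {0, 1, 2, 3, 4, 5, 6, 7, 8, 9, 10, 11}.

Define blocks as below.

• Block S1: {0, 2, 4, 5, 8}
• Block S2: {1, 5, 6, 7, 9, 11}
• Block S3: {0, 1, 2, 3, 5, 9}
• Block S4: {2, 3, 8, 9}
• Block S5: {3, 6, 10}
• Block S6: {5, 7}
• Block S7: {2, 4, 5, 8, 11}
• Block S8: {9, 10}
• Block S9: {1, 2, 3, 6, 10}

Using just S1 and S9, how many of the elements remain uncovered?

Union of S1, S9 = {0, 1, 2, 3, 4, 5, 6, 8, 10}.
Not covered: 7, 9, 11 — 3 elements.

3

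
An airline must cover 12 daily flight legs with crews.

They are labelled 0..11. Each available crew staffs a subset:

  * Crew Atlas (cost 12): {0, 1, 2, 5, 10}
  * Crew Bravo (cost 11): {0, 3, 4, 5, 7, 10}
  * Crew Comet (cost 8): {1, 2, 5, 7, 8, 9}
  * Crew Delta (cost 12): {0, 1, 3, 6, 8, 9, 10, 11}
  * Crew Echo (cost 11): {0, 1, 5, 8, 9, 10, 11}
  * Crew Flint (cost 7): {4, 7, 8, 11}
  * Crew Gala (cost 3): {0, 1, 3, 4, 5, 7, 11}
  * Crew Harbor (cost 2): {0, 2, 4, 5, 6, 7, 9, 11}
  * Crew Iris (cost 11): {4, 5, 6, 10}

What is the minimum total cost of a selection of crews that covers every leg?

14

Delta, Harbor together cover every leg (Delta ∪ Harbor = {0, 1, 2, 3, 4, 5, 6, 7, 8, 9, 10, 11}); total cost 12 + 2 = 14.
The greedy pick Harbor, Gala, Echo costs 16; no covering selection beats 14.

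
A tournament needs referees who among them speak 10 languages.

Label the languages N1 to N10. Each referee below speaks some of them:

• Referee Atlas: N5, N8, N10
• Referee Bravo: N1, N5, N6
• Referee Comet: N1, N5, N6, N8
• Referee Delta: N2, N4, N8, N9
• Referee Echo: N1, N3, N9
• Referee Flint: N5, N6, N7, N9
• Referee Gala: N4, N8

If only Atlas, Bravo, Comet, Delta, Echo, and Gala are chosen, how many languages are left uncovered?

1

Union of Atlas, Bravo, Comet, Delta, Echo, Gala = {N1, N2, N3, N4, N5, N6, N8, N9, N10}.
Not covered: N7 — 1 language.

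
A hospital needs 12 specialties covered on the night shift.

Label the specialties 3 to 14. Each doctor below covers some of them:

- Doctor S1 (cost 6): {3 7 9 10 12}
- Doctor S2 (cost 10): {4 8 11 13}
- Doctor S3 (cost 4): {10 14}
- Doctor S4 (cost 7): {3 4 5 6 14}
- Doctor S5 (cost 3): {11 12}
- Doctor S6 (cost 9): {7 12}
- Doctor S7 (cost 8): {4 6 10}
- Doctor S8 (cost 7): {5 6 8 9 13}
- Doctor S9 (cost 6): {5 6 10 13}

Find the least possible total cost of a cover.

23

S1, S2, S4 together cover every specialty (S1 ∪ S2 ∪ S4 = {3, 4, 5, 6, 7, 8, 9, 10, 11, 12, 13, 14}); total cost 6 + 10 + 7 = 23.
No covering selection has total cost below 23.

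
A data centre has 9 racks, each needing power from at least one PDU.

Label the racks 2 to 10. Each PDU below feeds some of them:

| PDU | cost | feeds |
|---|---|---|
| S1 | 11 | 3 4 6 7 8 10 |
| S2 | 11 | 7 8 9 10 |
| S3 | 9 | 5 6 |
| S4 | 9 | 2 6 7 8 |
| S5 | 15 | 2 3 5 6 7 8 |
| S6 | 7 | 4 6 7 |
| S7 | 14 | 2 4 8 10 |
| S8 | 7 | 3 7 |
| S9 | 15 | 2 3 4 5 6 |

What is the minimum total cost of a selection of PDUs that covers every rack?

S2, S9 together cover every rack (S2 ∪ S9 = {2, 3, 4, 5, 6, 7, 8, 9, 10}); total cost 11 + 15 = 26.
The greedy pick S1, S5, S2 costs 37; no covering selection beats 26.

26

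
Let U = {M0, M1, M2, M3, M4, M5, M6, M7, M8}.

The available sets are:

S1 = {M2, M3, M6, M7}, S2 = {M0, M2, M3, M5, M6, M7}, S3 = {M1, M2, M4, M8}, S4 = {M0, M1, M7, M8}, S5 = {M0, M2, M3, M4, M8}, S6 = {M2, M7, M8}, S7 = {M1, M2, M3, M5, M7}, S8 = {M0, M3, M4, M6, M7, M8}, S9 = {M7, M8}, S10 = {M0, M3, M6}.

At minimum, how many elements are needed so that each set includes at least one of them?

Take H = {M3, M8}. Each listed set contains at least one of these, so H is a hitting set of size 2.
The sets S9, S10 are pairwise disjoint, so any hitting set needs a separate element for each — at least 2. Hence 2 is optimal.

2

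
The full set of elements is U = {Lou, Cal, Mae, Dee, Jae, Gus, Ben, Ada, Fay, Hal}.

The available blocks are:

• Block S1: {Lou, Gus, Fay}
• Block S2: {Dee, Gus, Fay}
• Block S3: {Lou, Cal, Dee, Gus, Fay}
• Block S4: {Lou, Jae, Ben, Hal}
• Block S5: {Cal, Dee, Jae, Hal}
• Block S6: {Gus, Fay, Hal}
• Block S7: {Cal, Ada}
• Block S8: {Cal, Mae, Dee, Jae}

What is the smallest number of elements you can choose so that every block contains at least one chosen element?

The 3 elements {Cal, Gus, Hal} hit every block.
The blocks S2, S4, S7 are pairwise disjoint, so any hitting set needs a separate element for each — at least 3. Hence 3 is optimal.

3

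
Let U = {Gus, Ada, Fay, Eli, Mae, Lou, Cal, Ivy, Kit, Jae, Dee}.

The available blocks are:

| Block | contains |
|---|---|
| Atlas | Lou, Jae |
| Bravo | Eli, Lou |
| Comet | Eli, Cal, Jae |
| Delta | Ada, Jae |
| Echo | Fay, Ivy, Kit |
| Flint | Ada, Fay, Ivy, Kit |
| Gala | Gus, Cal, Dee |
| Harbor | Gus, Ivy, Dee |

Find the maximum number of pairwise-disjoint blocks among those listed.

4

Bravo, Delta, Echo, Gala are pairwise disjoint (Bravo={Eli,Lou}; Delta={Ada,Jae}; Echo={Fay,Ivy,Kit}; Gala={Gus,Cal,Dee}).
Every remaining block overlaps one of these, and no 5 of the listed blocks are pairwise disjoint, so 4 is the maximum.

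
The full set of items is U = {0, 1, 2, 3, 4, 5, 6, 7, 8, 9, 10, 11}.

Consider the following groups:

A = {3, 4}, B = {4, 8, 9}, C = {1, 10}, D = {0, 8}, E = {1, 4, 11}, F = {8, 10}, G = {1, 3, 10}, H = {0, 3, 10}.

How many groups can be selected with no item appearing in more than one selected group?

3

A, C, D are pairwise disjoint (A={3,4}; C={1,10}; D={0,8}).
Every remaining group overlaps one of these, and no 4 of the listed groups are pairwise disjoint, so 3 is the maximum.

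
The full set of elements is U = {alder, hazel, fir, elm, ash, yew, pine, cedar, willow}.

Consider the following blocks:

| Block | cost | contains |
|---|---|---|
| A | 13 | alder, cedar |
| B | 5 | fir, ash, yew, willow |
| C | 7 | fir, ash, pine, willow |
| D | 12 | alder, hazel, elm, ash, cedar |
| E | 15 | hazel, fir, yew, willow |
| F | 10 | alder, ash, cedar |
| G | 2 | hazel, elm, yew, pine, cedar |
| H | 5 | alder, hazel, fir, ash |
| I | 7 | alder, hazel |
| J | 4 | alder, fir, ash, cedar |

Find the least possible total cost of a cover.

B, G, J together cover every element (B ∪ G ∪ J = {alder, hazel, fir, elm, ash, yew, pine, cedar, willow}); total cost 5 + 2 + 4 = 11.
No covering selection has total cost below 11.

11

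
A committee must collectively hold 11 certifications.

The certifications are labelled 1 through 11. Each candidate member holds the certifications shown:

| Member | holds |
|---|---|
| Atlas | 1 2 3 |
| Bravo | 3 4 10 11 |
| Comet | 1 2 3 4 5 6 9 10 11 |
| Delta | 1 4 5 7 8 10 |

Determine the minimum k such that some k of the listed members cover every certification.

Comet and Delta together: Comet ∪ Delta = {1, 2, 3, 4, 5, 6, 7, 8, 9, 10, 11} — every certification is covered.
No single member has all 11 certifications (the largest, Comet, has 9), so 2 is optimal.

2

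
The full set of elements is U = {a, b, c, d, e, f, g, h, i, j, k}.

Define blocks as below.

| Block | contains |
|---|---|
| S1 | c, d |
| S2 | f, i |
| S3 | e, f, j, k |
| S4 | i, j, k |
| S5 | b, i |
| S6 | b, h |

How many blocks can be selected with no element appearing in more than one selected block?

3

S1, S2, S6 are pairwise disjoint (S1={c,d}; S2={f,i}; S6={b,h}).
Every remaining block overlaps one of these, and no 4 of the listed blocks are pairwise disjoint, so 3 is the maximum.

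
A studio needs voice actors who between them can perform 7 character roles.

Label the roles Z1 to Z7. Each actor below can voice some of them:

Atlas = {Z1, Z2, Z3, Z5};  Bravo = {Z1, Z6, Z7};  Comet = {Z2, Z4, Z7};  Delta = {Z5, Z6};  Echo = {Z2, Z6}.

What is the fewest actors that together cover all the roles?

Atlas and Comet and Delta together: Atlas ∪ Comet ∪ Delta = {Z1, Z2, Z3, Z4, Z5, Z6, Z7} — every role is covered.
Only Atlas contains Z3, so Atlas is forced; the remaining 3 roles need at least 2 more actors (each remaining actor adds at most 2) — so at least 3 actors are needed, and 3 is optimal.

3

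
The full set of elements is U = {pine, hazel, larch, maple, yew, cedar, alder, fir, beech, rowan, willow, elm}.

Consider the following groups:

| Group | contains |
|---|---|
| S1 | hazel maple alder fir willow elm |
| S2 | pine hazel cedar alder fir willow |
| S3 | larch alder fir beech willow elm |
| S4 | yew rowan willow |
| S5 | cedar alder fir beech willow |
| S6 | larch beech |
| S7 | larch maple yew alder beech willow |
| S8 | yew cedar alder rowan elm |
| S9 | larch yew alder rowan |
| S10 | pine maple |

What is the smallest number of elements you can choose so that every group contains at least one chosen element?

Take H = {maple, cedar, beech, rowan}. Each listed group contains at least one of these, so H is a hitting set of size 4.
No choice of 3 elements meets every group, so 4 is the minimum.

4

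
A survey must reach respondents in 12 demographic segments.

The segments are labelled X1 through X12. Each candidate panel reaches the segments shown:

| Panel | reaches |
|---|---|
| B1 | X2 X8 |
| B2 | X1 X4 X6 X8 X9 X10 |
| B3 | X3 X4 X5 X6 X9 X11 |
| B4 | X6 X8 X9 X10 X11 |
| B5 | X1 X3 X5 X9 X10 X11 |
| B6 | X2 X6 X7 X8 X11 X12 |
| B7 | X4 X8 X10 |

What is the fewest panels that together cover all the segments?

Take {B5, B6, B7}. Their union is {X1, X2, X3, X4, X5, X6, X7, X8, X9, X10, X11, X12}, which is all 12 segments.
Only B6 contains X7, so B6 is forced; the remaining 6 segments need at least 2 more panels (each remaining panel adds at most 5) — so at least 3 panels are needed, and 3 is optimal.

3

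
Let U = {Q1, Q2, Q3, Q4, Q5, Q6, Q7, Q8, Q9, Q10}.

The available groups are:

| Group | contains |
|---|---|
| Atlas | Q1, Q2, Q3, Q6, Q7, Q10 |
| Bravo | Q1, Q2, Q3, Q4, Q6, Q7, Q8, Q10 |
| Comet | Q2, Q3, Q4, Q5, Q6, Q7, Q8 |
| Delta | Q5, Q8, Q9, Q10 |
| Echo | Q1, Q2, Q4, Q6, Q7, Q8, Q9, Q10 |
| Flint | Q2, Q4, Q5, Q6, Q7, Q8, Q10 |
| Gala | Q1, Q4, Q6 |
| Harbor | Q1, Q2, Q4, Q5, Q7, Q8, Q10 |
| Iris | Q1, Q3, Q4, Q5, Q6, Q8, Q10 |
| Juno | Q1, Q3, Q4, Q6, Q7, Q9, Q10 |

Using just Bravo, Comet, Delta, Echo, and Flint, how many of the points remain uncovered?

Union of Bravo, Comet, Delta, Echo, Flint = {Q1, Q2, Q3, Q4, Q5, Q6, Q7, Q8, Q9, Q10} — that's every point, so 0 are uncovered.

0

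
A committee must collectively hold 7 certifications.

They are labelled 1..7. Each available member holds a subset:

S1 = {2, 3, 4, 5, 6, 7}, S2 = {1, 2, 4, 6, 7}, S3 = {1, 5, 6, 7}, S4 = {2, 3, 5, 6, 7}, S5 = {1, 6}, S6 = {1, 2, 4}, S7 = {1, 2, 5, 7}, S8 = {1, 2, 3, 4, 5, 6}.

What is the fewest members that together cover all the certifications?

Take {S3, S8}. Their union is {1, 2, 3, 4, 5, 6, 7}, which is all 7 certifications.
No single member has all 7 certifications (the largest, S1, has 6), so 2 is optimal.

2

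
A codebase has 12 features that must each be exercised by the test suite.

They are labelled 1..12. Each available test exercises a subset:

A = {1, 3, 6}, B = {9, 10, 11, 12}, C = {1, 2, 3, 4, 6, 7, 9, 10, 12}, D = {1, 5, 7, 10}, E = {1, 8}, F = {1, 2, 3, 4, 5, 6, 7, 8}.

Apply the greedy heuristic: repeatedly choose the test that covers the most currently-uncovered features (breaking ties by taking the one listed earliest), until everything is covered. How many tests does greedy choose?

3

Greedy: pick C (covers 9 new) → pick F (covers 2 new) → pick B (covers 1 new). Total picks: 3.
(The true minimum cover uses only 2 tests, so greedy is not optimal here.)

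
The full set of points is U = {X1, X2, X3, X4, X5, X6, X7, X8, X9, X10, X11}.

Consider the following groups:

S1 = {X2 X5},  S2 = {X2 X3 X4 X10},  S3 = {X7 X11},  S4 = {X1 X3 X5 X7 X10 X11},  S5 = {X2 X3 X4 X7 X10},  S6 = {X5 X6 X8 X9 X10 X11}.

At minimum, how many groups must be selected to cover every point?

3

S4 and S5 and S6 together: S4 ∪ S5 ∪ S6 = {X1, X2, X3, X4, X5, X6, X7, X8, X9, X10, X11} — every point is covered.
Only S4 contains X1, so S4 is forced; the remaining 5 points need at least 2 more groups (each remaining group adds at most 3) — so at least 3 groups are needed, and 3 is optimal.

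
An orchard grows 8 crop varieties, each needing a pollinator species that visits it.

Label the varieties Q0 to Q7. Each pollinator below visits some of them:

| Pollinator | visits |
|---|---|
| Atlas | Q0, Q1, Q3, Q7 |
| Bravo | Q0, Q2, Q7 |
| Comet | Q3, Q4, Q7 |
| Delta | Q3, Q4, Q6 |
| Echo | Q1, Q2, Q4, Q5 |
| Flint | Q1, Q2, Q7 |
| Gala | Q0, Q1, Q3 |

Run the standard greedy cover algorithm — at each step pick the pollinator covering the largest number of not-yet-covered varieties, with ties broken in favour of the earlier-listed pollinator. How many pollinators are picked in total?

3

Greedy: pick Atlas (covers 4 new) → pick Echo (covers 3 new) → pick Delta (covers 1 new). Total picks: 3.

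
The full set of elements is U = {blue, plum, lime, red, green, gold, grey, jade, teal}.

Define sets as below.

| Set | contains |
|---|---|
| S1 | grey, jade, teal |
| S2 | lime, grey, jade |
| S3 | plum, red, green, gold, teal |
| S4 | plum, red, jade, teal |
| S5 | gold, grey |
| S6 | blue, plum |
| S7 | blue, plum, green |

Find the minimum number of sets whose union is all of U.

S2 and S3 and S6 together: S2 ∪ S3 ∪ S6 = {blue, plum, lime, red, green, gold, grey, jade, teal} — every element is covered.
Only S2 contains lime, so S2 is forced; the remaining 6 elements need at least 2 more sets (each remaining set adds at most 5) — so at least 3 sets are needed, and 3 is optimal.

3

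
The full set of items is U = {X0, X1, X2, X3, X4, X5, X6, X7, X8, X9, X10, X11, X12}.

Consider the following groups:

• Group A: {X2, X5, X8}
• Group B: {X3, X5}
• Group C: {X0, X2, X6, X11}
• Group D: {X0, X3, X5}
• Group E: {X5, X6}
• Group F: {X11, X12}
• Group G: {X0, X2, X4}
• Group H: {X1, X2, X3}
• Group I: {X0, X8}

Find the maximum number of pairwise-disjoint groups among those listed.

E, F, H, I are pairwise disjoint (E={X5,X6}; F={X11,X12}; H={X1,X2,X3}; I={X0,X8}).
Every remaining group overlaps one of these, and no 5 of the listed groups are pairwise disjoint, so 4 is the maximum.

4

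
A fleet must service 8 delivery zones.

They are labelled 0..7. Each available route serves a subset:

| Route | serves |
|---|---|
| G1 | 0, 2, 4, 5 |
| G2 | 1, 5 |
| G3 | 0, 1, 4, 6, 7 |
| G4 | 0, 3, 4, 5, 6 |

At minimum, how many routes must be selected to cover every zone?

3

G1 and G3 and G4 together: G1 ∪ G3 ∪ G4 = {0, 1, 2, 3, 4, 5, 6, 7} — every zone is covered.
Only G1 contains 2, so G1 is forced; the remaining 4 zones need at least 2 more routes (each remaining route adds at most 3) — so at least 3 routes are needed, and 3 is optimal.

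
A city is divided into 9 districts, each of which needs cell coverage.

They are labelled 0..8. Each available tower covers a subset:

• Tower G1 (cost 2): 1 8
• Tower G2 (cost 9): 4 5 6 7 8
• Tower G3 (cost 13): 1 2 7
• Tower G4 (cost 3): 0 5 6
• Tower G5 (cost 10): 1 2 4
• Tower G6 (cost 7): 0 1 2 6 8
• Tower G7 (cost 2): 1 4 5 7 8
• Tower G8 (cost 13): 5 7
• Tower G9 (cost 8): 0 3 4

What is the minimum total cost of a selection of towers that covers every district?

G6, G7, G9 together cover every district (G6 ∪ G7 ∪ G9 = {0, 1, 2, 3, 4, 5, 6, 7, 8}); total cost 7 + 2 + 8 = 17.
The greedy pick G7, G4, G6, G9 costs 20; no covering selection beats 17.

17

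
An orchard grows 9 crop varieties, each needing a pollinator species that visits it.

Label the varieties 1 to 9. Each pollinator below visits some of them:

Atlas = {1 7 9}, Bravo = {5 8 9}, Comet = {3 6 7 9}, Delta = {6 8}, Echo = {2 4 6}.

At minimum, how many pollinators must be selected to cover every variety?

Take {Atlas, Bravo, Comet, Echo}. Their union is {1, 2, 3, 4, 5, 6, 7, 8, 9}, which is all 9 varieties.
Only Comet contains 3, so Comet is forced; the remaining 5 varieties need at least 3 more pollinators (each remaining pollinator adds at most 2) — so at least 4 pollinators are needed, and 4 is optimal.

4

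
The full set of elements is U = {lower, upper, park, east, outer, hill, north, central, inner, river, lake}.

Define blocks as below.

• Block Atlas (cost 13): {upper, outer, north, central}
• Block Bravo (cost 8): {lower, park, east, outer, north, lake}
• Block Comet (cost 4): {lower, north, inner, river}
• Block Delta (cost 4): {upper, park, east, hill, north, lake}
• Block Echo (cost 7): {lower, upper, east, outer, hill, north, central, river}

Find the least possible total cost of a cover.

Comet, Delta, Echo together cover every element (Comet ∪ Delta ∪ Echo = {lower, upper, park, east, outer, hill, north, central, inner, river, lake}); total cost 4 + 4 + 7 = 15.
No covering selection has total cost below 15.

15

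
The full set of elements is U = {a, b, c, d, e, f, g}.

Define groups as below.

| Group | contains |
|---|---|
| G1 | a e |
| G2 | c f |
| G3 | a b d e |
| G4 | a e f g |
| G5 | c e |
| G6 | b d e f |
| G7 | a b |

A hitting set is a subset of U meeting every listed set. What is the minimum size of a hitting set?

The 3 elements {b, e, f} hit every group.
No choice of 2 elements meets every group, so 3 is the minimum.

3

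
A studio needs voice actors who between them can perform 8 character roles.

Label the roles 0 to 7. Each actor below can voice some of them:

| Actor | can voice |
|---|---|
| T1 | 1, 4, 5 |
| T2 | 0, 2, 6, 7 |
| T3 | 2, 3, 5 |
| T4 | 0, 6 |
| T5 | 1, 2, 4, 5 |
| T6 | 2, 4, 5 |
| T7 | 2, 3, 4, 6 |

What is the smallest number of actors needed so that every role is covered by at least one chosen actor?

T2 and T5 and T7 together: T2 ∪ T5 ∪ T7 = {0, 1, 2, 3, 4, 5, 6, 7} — every role is covered.
Only T2 contains 7, so T2 is forced; the remaining 4 roles need at least 2 more actors (each remaining actor adds at most 3) — so at least 3 actors are needed, and 3 is optimal.

3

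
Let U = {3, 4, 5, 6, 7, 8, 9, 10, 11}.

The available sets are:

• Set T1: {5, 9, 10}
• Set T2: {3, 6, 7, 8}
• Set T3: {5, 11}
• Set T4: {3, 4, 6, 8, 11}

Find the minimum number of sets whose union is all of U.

T1, T2, and T4 cover everything between them: the union {3, 4, 5, 6, 7, 8, 9, 10, 11} is all of U.
Only T4 contains 4, so T4 is forced; the remaining 4 items need at least 2 more sets (each remaining set adds at most 3) — so at least 3 sets are needed, and 3 is optimal.

3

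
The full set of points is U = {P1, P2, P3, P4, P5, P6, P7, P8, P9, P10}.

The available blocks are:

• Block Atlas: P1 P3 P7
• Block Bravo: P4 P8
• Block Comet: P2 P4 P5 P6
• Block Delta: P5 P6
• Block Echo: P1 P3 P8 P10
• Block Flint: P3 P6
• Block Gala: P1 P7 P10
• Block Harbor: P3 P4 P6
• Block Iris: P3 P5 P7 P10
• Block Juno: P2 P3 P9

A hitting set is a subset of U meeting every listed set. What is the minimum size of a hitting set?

4

Take H = {P3, P4, P5, P10}. Each listed block contains at least one of these, so H is a hitting set of size 4.
The blocks Bravo, Delta, Gala, Juno are pairwise disjoint, so any hitting set needs a separate point for each — at least 4. Hence 4 is optimal.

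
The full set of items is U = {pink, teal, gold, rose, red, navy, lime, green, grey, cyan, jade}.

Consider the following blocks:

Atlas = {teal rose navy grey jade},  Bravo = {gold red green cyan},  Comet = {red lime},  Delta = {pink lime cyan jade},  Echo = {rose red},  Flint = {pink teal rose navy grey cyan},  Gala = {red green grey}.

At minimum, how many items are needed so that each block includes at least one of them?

3

Take H = {rose, red, lime}. Each listed block contains at least one of these, so H is a hitting set of size 3.
No choice of 2 items meets every block, so 3 is the minimum.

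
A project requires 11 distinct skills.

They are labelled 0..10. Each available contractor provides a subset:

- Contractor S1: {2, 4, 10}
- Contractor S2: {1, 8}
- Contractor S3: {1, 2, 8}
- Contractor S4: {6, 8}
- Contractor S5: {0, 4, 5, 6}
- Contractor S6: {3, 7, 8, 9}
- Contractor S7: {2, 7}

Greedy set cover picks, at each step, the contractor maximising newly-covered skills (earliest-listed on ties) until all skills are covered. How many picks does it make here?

4

Greedy: pick S5 (covers 4 new) → pick S6 (covers 4 new) → pick S1 (covers 2 new) → pick S2 (covers 1 new). Total picks: 4.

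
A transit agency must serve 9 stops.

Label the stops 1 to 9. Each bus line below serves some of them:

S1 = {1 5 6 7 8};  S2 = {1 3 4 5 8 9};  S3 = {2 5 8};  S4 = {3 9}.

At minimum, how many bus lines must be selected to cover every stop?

S1 and S2 and S3 together: S1 ∪ S2 ∪ S3 = {1, 2, 3, 4, 5, 6, 7, 8, 9} — every stop is covered.
Only S3 contains 2, so S3 is forced; the remaining 6 stops need at least 2 more bus lines (each remaining bus line adds at most 4) — so at least 3 bus lines are needed, and 3 is optimal.

3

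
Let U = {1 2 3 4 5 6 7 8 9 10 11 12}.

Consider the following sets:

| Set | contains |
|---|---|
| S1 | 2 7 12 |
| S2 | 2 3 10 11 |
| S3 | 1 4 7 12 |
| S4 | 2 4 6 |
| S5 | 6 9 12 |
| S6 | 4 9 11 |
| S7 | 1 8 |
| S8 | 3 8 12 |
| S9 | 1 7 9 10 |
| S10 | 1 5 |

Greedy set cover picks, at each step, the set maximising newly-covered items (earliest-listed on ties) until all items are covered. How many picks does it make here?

Greedy: pick S2 (covers 4 new) → pick S3 (covers 4 new) → pick S5 (covers 2 new) → pick S7 (covers 1 new) → pick S10 (covers 1 new). Total picks: 5.

5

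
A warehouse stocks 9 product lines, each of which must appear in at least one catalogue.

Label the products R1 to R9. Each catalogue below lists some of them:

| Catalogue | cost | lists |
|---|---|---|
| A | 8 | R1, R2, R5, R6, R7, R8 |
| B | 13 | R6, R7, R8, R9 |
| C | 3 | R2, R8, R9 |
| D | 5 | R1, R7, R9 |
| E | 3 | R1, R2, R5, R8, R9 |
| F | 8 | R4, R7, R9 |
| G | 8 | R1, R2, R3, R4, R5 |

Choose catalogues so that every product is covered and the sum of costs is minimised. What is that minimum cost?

19

A, E, G together cover every product (A ∪ E ∪ G = {R1, R2, R3, R4, R5, R6, R7, R8, R9}); total cost 8 + 3 + 8 = 19.
No covering selection has total cost below 19.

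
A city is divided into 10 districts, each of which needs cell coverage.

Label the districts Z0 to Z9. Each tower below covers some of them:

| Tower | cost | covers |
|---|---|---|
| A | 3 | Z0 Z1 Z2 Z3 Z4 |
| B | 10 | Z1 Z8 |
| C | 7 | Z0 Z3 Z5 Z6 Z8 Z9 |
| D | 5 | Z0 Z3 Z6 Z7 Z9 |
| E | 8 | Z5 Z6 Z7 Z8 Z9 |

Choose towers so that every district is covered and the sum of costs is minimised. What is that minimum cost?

A, E together cover every district (A ∪ E = {Z0, Z1, Z2, Z3, Z4, Z5, Z6, Z7, Z8, Z9}); total cost 3 + 8 = 11.
No covering selection has total cost below 11.

11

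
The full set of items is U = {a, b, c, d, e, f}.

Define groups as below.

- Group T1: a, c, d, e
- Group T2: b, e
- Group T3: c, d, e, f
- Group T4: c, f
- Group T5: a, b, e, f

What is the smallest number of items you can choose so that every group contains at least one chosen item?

2

Take H = {e, f}. Each listed group contains at least one of these, so H is a hitting set of size 2.
The groups T2, T4 are pairwise disjoint, so any hitting set needs a separate item for each — at least 2. Hence 2 is optimal.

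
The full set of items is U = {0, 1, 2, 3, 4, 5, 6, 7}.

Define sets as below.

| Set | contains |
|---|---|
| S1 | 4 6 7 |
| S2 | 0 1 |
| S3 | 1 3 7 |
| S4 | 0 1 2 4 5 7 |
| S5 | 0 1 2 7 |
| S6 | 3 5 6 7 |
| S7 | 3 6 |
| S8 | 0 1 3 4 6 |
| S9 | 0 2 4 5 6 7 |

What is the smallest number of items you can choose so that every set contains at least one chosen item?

2

Take H = {1, 6}. Each listed set contains at least one of these, so H is a hitting set of size 2.
The sets S2, S6 are pairwise disjoint, so any hitting set needs a separate item for each — at least 2. Hence 2 is optimal.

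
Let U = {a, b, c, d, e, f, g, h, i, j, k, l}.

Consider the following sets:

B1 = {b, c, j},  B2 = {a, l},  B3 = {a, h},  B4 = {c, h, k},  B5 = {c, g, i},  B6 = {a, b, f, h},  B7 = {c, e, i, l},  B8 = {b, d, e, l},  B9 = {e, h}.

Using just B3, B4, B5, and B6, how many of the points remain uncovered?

4

Union of B3, B4, B5, B6 = {a, b, c, f, g, h, i, k}.
Not covered: d, e, j, l — 4 points.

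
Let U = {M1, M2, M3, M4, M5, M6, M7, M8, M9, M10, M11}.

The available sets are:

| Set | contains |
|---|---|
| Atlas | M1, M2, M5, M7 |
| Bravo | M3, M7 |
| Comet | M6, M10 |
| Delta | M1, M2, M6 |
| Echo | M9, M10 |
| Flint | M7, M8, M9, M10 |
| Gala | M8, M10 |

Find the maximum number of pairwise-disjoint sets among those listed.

3

Bravo, Delta, Echo are pairwise disjoint (Bravo={M3,M7}; Delta={M1,M2,M6}; Echo={M9,M10}).
Every remaining set overlaps one of these, and no 4 of the listed sets are pairwise disjoint, so 3 is the maximum.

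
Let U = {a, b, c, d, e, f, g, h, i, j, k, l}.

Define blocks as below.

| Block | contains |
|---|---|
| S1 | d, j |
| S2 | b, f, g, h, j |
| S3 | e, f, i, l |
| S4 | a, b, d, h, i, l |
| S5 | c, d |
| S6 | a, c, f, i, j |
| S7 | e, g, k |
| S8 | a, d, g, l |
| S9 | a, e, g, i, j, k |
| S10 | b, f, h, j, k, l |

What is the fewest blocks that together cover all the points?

Take {S4, S6, S7}. Their union is {a, b, c, d, e, f, g, h, i, j, k, l}, which is all 12 points.
No 2 of the 10 blocks cover everything (all 45 combinations miss at least one point), so 3 is optimal.

3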